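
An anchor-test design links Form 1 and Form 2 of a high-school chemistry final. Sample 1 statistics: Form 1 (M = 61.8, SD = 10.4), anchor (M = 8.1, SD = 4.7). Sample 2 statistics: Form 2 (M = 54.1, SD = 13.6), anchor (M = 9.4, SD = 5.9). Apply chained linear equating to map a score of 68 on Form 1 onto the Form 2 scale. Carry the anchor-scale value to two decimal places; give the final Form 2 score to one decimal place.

57.6

Form 1 → anchor (Sample 1): v = (4.7/10.4)(68 − 61.8) + 8.1 = 10.90
anchor → Form 2 (Sample 2): y = (13.6/5.9)(10.90 − 9.4) + 54.1 = 57.6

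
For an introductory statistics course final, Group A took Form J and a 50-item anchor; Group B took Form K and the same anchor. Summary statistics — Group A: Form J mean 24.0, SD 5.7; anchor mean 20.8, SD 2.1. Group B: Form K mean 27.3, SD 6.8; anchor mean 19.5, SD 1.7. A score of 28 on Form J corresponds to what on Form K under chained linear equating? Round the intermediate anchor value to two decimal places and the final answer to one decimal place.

38.4

Form J → anchor (Group A): v = (2.1/5.7)(28 − 24.0) + 20.8 = 22.27
anchor → Form K (Group B): y = (6.8/1.7)(22.27 − 19.5) + 27.3 = 38.4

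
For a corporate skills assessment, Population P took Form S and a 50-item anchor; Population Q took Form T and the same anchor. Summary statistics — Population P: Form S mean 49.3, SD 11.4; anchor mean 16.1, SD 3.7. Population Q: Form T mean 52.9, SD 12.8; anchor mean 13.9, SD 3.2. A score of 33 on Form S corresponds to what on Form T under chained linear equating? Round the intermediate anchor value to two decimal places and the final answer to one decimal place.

40.5

Form S → anchor (Population P): v = (3.7/11.4)(33 − 49.3) + 16.1 = 10.81
anchor → Form T (Population Q): y = (12.8/3.2)(10.81 − 13.9) + 52.9 = 40.5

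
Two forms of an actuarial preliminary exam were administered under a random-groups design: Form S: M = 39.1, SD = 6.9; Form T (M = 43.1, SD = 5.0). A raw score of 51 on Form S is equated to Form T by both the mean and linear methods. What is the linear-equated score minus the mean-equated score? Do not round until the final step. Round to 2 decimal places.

Mean-equated: 51 + (43.1 − 39.1) = 55.00
Linear-equated: (5.0/6.9)(51 − 39.1) + 43.1 = 51.723
Difference = 51.723 − 55.00 = -3.28

-3.28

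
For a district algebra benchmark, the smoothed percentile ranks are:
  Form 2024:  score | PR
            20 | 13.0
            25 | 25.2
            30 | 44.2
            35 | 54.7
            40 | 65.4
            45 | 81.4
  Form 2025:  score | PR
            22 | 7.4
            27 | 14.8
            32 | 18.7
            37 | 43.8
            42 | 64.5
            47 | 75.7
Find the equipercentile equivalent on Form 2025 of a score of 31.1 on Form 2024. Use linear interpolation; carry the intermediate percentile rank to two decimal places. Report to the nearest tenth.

PR of 31.1 on Form 2024: 44.2 + (31.1 − 30)/(35 − 30) × (54.7 − 44.2) = 46.51
On Form 2025, PR 46.51 falls between score 37 (PR 43.8) and 42 (PR 64.5).
Interpolate: 37 + (46.51 − 43.8)/(64.5 − 43.8) × (42 − 37) = 37.7

37.7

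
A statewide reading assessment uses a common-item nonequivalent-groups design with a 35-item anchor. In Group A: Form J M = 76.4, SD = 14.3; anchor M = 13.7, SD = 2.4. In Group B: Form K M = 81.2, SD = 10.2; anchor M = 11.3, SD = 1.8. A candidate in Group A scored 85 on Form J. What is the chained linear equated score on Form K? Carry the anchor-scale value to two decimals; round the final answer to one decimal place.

103.0

Form J → anchor (Group A): v = (2.4/14.3)(85 − 76.4) + 13.7 = 15.14
anchor → Form K (Group B): y = (10.2/1.8)(15.14 − 11.3) + 81.2 = 103.0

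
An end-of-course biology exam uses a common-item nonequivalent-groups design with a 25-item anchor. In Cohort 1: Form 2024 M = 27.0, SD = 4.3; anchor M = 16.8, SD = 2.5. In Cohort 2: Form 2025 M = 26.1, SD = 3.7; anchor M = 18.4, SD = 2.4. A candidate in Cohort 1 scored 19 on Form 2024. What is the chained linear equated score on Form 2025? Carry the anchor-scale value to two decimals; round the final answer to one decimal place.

16.5

Form 2024 → anchor (Cohort 1): v = (2.5/4.3)(19 − 27.0) + 16.8 = 12.15
anchor → Form 2025 (Cohort 2): y = (3.7/2.4)(12.15 − 18.4) + 26.1 = 16.5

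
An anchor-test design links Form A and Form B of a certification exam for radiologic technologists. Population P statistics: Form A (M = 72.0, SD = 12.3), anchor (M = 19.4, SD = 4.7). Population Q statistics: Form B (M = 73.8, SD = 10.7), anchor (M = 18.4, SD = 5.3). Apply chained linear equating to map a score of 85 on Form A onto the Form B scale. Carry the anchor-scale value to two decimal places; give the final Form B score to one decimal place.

85.9

Form A → anchor (Population P): v = (4.7/12.3)(85 − 72.0) + 19.4 = 24.37
anchor → Form B (Population Q): y = (10.7/5.3)(24.37 − 18.4) + 73.8 = 85.9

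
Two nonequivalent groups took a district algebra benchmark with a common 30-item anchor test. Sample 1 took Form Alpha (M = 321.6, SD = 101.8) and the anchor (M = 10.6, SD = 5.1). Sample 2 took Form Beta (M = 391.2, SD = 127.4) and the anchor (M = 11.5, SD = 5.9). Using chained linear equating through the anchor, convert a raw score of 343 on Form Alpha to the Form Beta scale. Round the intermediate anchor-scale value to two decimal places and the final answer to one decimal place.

Form Alpha → anchor (Sample 1): v = (5.1/101.8)(343 − 321.6) + 10.6 = 11.67
anchor → Form Beta (Sample 2): y = (127.4/5.9)(11.67 − 11.5) + 391.2 = 394.9

394.9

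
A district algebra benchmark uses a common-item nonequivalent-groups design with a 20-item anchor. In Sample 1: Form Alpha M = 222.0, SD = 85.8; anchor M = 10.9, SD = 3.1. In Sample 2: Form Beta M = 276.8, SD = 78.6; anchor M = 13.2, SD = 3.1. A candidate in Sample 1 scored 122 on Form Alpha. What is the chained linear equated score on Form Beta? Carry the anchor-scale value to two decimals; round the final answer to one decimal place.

Form Alpha → anchor (Sample 1): v = (3.1/85.8)(122 − 222.0) + 10.9 = 7.29
anchor → Form Beta (Sample 2): y = (78.6/3.1)(7.29 − 13.2) + 276.8 = 127.0

127.0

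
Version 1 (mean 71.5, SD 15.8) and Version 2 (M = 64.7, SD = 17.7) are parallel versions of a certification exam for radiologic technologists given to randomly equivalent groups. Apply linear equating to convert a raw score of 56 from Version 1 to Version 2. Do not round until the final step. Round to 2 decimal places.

Linear equating: y = (SD_Y/SD_X)(x − M_X) + M_Y
y = (17.7/15.8)(56 − 71.5) + 64.7
y = 1.120253 × -15.5 + 64.7 = -17.3639 + 64.7 = 47.34

47.34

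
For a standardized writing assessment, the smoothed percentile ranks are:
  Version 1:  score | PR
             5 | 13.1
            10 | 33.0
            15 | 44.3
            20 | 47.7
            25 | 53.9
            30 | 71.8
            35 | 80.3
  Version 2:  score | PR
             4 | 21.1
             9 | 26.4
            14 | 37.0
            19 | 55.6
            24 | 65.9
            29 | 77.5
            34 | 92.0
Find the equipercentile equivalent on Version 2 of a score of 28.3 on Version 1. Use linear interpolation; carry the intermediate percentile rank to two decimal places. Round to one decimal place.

23.9

PR of 28.3 on Version 1: 53.9 + (28.3 − 25)/(30 − 25) × (71.8 − 53.9) = 65.71
On Version 2, PR 65.71 falls between score 19 (PR 55.6) and 24 (PR 65.9).
Interpolate: 19 + (65.71 − 55.6)/(65.9 − 55.6) × (24 − 19) = 23.9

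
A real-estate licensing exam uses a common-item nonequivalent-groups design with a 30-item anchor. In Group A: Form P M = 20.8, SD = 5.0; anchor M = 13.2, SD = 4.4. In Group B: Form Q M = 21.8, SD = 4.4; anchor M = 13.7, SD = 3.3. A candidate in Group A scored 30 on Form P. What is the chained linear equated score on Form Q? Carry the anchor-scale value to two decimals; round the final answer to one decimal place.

Form P → anchor (Group A): v = (4.4/5.0)(30 − 20.8) + 13.2 = 21.30
anchor → Form Q (Group B): y = (4.4/3.3)(21.30 − 13.7) + 21.8 = 31.9

31.9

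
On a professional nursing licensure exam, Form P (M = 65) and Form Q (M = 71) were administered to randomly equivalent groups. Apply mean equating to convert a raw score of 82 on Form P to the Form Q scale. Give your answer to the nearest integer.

88

Mean equating: y = x + (M_Y − M_X) = 82 + (71 − 65) = 88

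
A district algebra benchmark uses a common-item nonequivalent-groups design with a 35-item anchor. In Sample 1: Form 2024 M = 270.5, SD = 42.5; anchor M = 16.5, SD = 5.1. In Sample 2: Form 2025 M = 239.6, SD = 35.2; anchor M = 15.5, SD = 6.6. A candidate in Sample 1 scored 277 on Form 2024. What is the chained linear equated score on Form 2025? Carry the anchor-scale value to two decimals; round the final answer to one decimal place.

249.1

Form 2024 → anchor (Sample 1): v = (5.1/42.5)(277 − 270.5) + 16.5 = 17.28
anchor → Form 2025 (Sample 2): y = (35.2/6.6)(17.28 − 15.5) + 239.6 = 249.1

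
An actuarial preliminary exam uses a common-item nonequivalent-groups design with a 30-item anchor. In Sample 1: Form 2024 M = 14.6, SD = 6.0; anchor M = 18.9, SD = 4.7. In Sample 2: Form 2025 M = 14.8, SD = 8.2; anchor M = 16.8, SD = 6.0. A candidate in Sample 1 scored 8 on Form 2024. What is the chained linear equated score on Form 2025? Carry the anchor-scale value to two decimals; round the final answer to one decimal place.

Form 2024 → anchor (Sample 1): v = (4.7/6.0)(8 − 14.6) + 18.9 = 13.73
anchor → Form 2025 (Sample 2): y = (8.2/6.0)(13.73 − 16.8) + 14.8 = 10.6

10.6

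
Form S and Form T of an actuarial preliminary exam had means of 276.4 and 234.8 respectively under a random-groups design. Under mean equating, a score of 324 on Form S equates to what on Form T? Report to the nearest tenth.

282.4

Mean equating: y = x + (M_Y − M_X) = 324 + (234.8 − 276.4) = 282.4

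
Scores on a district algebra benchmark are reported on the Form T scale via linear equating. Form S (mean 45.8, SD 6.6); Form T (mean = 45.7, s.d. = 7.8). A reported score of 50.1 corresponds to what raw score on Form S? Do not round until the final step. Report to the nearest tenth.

49.5

Invert y = (SD_Y/SD_X)(x − M_X) + M_Y:
x = (SD_X/SD_Y)(y − M_Y) + M_X = (6.6/7.8)(50.1 − 45.7) + 45.8
x = 0.846154 × 4.400 + 45.8 = 49.5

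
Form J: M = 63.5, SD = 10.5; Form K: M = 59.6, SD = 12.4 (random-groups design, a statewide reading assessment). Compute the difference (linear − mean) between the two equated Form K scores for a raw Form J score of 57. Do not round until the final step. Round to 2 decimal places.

-1.18

Mean-equated: 57 + (59.6 − 63.5) = 53.10
Linear-equated: (12.4/10.5)(57 − 63.5) + 59.6 = 51.924
Difference = 51.924 − 53.10 = -1.18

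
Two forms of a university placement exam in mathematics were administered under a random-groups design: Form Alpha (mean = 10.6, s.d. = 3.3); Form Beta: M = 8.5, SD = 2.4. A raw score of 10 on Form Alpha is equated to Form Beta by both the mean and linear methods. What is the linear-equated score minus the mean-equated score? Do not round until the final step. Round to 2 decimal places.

0.16

Mean-equated: 10 + (8.5 − 10.6) = 7.90
Linear-equated: (2.4/3.3)(10 − 10.6) + 8.5 = 8.064
Difference = 8.064 − 7.90 = 0.16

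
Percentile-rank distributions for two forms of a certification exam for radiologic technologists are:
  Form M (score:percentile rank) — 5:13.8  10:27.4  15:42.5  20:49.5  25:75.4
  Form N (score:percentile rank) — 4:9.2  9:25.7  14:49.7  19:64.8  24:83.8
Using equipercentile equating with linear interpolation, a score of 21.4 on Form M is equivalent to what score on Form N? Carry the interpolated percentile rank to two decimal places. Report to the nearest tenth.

PR of 21.4 on Form M: 49.5 + (21.4 − 20)/(25 − 20) × (75.4 − 49.5) = 56.75
On Form N, PR 56.75 falls between score 14 (PR 49.7) and 19 (PR 64.8).
Interpolate: 14 + (56.75 − 49.7)/(64.8 − 49.7) × (19 − 14) = 16.3

16.3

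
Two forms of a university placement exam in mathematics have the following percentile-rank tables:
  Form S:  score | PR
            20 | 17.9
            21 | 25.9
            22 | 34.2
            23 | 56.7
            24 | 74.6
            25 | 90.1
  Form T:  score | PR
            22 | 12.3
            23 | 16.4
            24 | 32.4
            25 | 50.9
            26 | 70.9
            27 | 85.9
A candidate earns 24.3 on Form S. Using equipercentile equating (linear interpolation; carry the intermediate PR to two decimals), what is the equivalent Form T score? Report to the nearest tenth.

26.6

PR of 24.3 on Form S: 74.6 + (24.3 − 24)/(25 − 24) × (90.1 − 74.6) = 79.25
On Form T, PR 79.25 falls between score 26 (PR 70.9) and 27 (PR 85.9).
Interpolate: 26 + (79.25 − 70.9)/(85.9 − 70.9) × (27 − 26) = 26.6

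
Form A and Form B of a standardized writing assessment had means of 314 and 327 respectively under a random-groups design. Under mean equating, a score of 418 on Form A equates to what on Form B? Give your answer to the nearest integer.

431

Mean equating: y = x + (M_Y − M_X) = 418 + (327 − 314) = 431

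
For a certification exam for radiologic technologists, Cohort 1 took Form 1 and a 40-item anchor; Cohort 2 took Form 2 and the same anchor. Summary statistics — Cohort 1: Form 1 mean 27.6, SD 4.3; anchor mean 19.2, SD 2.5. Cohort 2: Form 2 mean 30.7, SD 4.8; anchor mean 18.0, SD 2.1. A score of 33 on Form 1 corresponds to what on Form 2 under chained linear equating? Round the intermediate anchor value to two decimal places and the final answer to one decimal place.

Form 1 → anchor (Cohort 1): v = (2.5/4.3)(33 − 27.6) + 19.2 = 22.34
anchor → Form 2 (Cohort 2): y = (4.8/2.1)(22.34 − 18.0) + 30.7 = 40.6

40.6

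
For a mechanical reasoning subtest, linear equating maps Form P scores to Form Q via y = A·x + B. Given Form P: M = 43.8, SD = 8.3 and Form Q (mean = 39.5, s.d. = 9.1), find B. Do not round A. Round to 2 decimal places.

A = SD_Y / SD_X = 9.1 / 8.3 = 1.096386
B = M_Y − A·M_X = 39.5 − 1.096386 × 43.8 = -8.52

-8.52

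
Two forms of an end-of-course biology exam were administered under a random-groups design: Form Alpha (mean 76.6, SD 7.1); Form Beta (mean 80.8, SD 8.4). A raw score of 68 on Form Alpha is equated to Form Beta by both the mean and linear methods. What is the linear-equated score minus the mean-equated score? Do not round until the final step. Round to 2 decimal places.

-1.57

Mean-equated: 68 + (80.8 − 76.6) = 72.20
Linear-equated: (8.4/7.1)(68 − 76.6) + 80.8 = 70.625
Difference = 70.625 − 72.20 = -1.57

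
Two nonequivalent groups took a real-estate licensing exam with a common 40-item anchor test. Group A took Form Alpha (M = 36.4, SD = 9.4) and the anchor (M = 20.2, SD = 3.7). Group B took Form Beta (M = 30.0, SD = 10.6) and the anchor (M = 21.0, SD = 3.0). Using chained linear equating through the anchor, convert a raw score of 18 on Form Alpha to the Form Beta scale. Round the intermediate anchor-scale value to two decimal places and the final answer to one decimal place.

Form Alpha → anchor (Group A): v = (3.7/9.4)(18 − 36.4) + 20.2 = 12.96
anchor → Form Beta (Group B): y = (10.6/3.0)(12.96 − 21.0) + 30.0 = 1.6

1.6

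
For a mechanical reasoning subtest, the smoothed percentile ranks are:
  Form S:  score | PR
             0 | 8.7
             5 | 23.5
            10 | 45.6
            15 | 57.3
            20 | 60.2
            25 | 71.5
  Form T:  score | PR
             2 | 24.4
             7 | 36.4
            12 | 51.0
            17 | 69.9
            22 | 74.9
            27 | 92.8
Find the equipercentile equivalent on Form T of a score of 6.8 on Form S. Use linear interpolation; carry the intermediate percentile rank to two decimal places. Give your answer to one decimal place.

PR of 6.8 on Form S: 23.5 + (6.8 − 5)/(10 − 5) × (45.6 − 23.5) = 31.46
On Form T, PR 31.46 falls between score 2 (PR 24.4) and 7 (PR 36.4).
Interpolate: 2 + (31.46 − 24.4)/(36.4 − 24.4) × (7 − 2) = 4.9

4.9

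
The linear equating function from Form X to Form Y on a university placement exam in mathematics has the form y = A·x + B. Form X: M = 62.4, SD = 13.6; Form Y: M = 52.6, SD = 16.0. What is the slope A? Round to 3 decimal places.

1.176

A = SD_Y / SD_X = 16.0 / 13.6 = 1.176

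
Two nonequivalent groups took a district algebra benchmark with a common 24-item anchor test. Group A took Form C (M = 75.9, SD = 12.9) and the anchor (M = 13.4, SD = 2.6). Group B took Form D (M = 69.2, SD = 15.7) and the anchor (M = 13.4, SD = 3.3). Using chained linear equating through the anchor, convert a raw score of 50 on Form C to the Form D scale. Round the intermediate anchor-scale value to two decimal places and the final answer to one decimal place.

44.4

Form C → anchor (Group A): v = (2.6/12.9)(50 − 75.9) + 13.4 = 8.18
anchor → Form D (Group B): y = (15.7/3.3)(8.18 − 13.4) + 69.2 = 44.4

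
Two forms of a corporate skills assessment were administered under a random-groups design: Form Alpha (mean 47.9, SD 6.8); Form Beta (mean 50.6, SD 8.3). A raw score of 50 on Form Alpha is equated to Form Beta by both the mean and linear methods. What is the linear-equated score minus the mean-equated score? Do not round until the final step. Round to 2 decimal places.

Mean-equated: 50 + (50.6 − 47.9) = 52.70
Linear-equated: (8.3/6.8)(50 − 47.9) + 50.6 = 53.163
Difference = 53.163 − 52.70 = 0.46

0.46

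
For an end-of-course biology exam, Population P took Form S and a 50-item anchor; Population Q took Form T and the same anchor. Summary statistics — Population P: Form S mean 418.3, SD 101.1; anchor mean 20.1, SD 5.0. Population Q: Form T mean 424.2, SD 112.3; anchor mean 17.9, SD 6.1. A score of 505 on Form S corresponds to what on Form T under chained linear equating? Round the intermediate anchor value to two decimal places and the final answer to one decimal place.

543.7

Form S → anchor (Population P): v = (5.0/101.1)(505 − 418.3) + 20.1 = 24.39
anchor → Form T (Population Q): y = (112.3/6.1)(24.39 − 17.9) + 424.2 = 543.7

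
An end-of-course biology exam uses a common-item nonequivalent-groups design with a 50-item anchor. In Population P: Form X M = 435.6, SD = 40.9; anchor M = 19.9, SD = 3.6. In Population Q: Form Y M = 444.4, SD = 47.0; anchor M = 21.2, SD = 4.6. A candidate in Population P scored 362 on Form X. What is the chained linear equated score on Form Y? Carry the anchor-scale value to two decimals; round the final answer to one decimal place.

364.9

Form X → anchor (Population P): v = (3.6/40.9)(362 − 435.6) + 19.9 = 13.42
anchor → Form Y (Population Q): y = (47.0/4.6)(13.42 − 21.2) + 444.4 = 364.9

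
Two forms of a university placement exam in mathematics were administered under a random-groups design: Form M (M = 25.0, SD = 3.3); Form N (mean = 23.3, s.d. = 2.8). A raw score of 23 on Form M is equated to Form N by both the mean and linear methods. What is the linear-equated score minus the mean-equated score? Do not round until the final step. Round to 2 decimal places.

0.30

Mean-equated: 23 + (23.3 − 25.0) = 21.30
Linear-equated: (2.8/3.3)(23 − 25.0) + 23.3 = 21.603
Difference = 21.603 − 21.30 = 0.30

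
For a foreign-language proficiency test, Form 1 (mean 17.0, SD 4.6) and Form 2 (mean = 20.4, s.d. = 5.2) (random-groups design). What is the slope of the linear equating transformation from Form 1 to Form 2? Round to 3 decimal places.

A = SD_Y / SD_X = 5.2 / 4.6 = 1.130

1.130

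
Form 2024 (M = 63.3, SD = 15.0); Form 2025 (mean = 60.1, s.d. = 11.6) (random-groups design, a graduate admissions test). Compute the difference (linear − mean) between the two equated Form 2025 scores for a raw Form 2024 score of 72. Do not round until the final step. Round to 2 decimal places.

-1.97

Mean-equated: 72 + (60.1 − 63.3) = 68.80
Linear-equated: (11.6/15.0)(72 − 63.3) + 60.1 = 66.828
Difference = 66.828 − 68.80 = -1.97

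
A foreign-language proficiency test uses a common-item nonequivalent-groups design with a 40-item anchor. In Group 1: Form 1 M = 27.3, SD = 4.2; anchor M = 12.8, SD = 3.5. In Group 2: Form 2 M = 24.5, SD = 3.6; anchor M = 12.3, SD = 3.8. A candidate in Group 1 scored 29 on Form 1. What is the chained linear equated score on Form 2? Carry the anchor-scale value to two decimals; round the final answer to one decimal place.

26.3

Form 1 → anchor (Group 1): v = (3.5/4.2)(29 − 27.3) + 12.8 = 14.22
anchor → Form 2 (Group 2): y = (3.6/3.8)(14.22 − 12.3) + 24.5 = 26.3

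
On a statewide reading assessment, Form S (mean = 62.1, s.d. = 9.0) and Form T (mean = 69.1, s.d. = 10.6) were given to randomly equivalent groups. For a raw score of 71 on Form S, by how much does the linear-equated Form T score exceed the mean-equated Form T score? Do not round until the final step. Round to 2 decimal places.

Mean-equated: 71 + (69.1 − 62.1) = 78.00
Linear-equated: (10.6/9.0)(71 − 62.1) + 69.1 = 79.582
Difference = 79.582 − 78.00 = 1.58

1.58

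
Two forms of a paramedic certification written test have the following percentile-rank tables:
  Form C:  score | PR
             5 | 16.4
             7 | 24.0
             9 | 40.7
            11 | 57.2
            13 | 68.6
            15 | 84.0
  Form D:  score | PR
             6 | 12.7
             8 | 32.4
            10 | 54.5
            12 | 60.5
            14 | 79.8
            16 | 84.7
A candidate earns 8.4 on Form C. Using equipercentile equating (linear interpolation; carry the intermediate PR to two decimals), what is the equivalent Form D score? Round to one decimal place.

PR of 8.4 on Form C: 24.0 + (8.4 − 7)/(9 − 7) × (40.7 − 24.0) = 35.69
On Form D, PR 35.69 falls between score 8 (PR 32.4) and 10 (PR 54.5).
Interpolate: 8 + (35.69 − 32.4)/(54.5 − 32.4) × (10 − 8) = 8.3

8.3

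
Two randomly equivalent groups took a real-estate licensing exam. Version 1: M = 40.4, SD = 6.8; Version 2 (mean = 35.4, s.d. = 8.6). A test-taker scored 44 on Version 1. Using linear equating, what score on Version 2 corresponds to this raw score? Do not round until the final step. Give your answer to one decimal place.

40.0

Linear equating: y = (SD_Y/SD_X)(x − M_X) + M_Y
y = (8.6/6.8)(44 − 40.4) + 35.4
y = 1.264706 × 3.6 + 35.4 = 4.5529 + 35.4 = 40.0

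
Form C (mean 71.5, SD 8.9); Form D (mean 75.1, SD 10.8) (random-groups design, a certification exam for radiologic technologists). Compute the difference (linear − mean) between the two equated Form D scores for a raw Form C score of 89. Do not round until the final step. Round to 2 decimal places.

Mean-equated: 89 + (75.1 − 71.5) = 92.60
Linear-equated: (10.8/8.9)(89 − 71.5) + 75.1 = 96.336
Difference = 96.336 − 92.60 = 3.74

3.74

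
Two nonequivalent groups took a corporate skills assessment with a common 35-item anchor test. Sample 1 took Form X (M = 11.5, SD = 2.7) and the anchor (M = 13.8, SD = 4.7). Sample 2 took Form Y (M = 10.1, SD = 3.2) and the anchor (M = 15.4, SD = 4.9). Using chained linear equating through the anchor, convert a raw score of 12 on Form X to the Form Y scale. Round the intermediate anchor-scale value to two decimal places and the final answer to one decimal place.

9.6

Form X → anchor (Sample 1): v = (4.7/2.7)(12 − 11.5) + 13.8 = 14.67
anchor → Form Y (Sample 2): y = (3.2/4.9)(14.67 − 15.4) + 10.1 = 9.6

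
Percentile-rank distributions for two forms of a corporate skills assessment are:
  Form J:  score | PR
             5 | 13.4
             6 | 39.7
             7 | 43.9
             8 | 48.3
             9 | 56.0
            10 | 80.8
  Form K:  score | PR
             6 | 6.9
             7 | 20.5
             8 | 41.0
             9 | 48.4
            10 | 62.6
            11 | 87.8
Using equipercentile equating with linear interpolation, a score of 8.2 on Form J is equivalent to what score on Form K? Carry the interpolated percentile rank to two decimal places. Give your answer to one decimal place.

9.1

PR of 8.2 on Form J: 48.3 + (8.2 − 8)/(9 − 8) × (56.0 − 48.3) = 49.84
On Form K, PR 49.84 falls between score 9 (PR 48.4) and 10 (PR 62.6).
Interpolate: 9 + (49.84 − 48.4)/(62.6 − 48.4) × (10 − 9) = 9.1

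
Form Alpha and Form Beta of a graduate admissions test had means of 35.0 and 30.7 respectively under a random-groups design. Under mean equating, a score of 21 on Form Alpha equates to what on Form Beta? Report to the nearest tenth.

Mean equating: y = x + (M_Y − M_X) = 21 + (30.7 − 35.0) = 16.7

16.7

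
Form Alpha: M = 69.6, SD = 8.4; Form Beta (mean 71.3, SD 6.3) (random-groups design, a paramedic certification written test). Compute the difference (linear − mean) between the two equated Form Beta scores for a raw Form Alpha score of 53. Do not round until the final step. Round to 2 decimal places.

Mean-equated: 53 + (71.3 − 69.6) = 54.70
Linear-equated: (6.3/8.4)(53 − 69.6) + 71.3 = 58.850
Difference = 58.850 − 54.70 = 4.15

4.15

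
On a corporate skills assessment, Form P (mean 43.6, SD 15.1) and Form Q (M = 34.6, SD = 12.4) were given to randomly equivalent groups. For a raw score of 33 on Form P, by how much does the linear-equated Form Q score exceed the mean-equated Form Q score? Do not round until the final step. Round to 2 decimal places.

1.90

Mean-equated: 33 + (34.6 − 43.6) = 24.00
Linear-equated: (12.4/15.1)(33 − 43.6) + 34.6 = 25.895
Difference = 25.895 − 24.00 = 1.90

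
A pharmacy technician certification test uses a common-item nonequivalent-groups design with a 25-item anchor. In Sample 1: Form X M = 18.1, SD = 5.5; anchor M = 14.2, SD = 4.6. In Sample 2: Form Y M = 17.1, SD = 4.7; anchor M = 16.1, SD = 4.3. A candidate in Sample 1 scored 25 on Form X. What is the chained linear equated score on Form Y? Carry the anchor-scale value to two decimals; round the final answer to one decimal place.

Form X → anchor (Sample 1): v = (4.6/5.5)(25 − 18.1) + 14.2 = 19.97
anchor → Form Y (Sample 2): y = (4.7/4.3)(19.97 − 16.1) + 17.1 = 21.3

21.3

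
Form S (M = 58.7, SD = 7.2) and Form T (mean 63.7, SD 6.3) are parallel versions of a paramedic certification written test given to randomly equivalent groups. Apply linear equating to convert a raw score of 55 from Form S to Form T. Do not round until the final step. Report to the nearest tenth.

60.5

Linear equating: y = (SD_Y/SD_X)(x − M_X) + M_Y
y = (6.3/7.2)(55 − 58.7) + 63.7
y = 0.875000 × -3.7 + 63.7 = -3.2375 + 63.7 = 60.5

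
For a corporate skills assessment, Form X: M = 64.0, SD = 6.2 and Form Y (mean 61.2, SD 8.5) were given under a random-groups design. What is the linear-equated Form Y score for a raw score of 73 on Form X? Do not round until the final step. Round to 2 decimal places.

73.54

Linear equating: y = (SD_Y/SD_X)(x − M_X) + M_Y
y = (8.5/6.2)(73 − 64.0) + 61.2
y = 1.370968 × 9.0 + 61.2 = 12.3387 + 61.2 = 73.54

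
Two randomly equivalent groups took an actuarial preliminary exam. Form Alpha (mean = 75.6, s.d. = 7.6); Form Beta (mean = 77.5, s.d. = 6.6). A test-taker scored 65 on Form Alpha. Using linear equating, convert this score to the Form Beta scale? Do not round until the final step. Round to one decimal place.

68.3

Linear equating: y = (SD_Y/SD_X)(x − M_X) + M_Y
y = (6.6/7.6)(65 − 75.6) + 77.5
y = 0.868421 × -10.6 + 77.5 = -9.2053 + 77.5 = 68.3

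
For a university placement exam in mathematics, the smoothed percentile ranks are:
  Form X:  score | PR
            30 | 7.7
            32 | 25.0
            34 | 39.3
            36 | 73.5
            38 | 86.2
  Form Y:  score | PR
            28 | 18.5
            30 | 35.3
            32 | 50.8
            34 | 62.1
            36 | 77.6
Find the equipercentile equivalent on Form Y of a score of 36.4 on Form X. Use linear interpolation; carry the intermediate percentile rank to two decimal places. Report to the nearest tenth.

PR of 36.4 on Form X: 73.5 + (36.4 − 36)/(38 − 36) × (86.2 − 73.5) = 76.04
On Form Y, PR 76.04 falls between score 34 (PR 62.1) and 36 (PR 77.6).
Interpolate: 34 + (76.04 − 62.1)/(77.6 − 62.1) × (36 − 34) = 35.8

35.8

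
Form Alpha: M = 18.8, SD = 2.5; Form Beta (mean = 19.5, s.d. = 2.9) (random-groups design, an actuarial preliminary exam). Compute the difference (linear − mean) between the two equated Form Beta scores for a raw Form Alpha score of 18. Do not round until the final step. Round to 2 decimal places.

Mean-equated: 18 + (19.5 − 18.8) = 18.70
Linear-equated: (2.9/2.5)(18 − 18.8) + 19.5 = 18.572
Difference = 18.572 − 18.70 = -0.13

-0.13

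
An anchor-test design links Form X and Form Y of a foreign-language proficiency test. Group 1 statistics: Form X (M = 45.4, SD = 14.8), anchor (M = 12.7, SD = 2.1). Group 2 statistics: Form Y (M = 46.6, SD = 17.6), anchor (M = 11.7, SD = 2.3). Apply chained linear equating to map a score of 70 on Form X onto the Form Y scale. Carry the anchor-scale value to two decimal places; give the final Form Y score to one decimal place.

Form X → anchor (Group 1): v = (2.1/14.8)(70 − 45.4) + 12.7 = 16.19
anchor → Form Y (Group 2): y = (17.6/2.3)(16.19 − 11.7) + 46.6 = 81.0

81.0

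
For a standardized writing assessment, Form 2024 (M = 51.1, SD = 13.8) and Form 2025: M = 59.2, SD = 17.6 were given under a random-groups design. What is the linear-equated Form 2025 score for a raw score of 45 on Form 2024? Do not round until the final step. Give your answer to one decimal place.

Linear equating: y = (SD_Y/SD_X)(x − M_X) + M_Y
y = (17.6/13.8)(45 − 51.1) + 59.2
y = 1.275362 × -6.1 + 59.2 = -7.7797 + 59.2 = 51.4

51.4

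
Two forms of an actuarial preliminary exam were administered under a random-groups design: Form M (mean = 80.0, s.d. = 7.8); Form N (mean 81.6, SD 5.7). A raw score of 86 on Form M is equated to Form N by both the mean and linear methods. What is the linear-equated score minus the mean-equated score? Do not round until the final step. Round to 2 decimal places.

-1.62

Mean-equated: 86 + (81.6 − 80.0) = 87.60
Linear-equated: (5.7/7.8)(86 − 80.0) + 81.6 = 85.985
Difference = 85.985 − 87.60 = -1.62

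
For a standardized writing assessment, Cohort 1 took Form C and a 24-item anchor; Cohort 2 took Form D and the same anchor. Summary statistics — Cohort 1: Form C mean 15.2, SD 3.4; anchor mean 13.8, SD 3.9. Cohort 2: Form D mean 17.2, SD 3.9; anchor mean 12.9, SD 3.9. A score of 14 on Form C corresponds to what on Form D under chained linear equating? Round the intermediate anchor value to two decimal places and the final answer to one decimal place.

16.7

Form C → anchor (Cohort 1): v = (3.9/3.4)(14 − 15.2) + 13.8 = 12.42
anchor → Form D (Cohort 2): y = (3.9/3.9)(12.42 − 12.9) + 17.2 = 16.7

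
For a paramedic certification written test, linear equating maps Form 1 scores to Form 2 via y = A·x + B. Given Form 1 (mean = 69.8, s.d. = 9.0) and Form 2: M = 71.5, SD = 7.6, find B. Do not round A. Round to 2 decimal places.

12.56

A = SD_Y / SD_X = 7.6 / 9.0 = 0.844444
B = M_Y − A·M_X = 71.5 − 0.844444 × 69.8 = 12.56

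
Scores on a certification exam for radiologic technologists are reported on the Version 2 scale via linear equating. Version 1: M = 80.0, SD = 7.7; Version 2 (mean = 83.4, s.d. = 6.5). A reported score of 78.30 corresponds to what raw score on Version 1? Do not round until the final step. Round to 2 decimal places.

73.96

Invert y = (SD_Y/SD_X)(x − M_X) + M_Y:
x = (SD_X/SD_Y)(y − M_Y) + M_X = (7.7/6.5)(78.30 − 83.4) + 80.0
x = 1.184615 × -5.100 + 80.0 = 73.96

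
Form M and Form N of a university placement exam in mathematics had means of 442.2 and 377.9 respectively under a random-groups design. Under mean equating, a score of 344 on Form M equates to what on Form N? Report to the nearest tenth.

Mean equating: y = x + (M_Y − M_X) = 344 + (377.9 − 442.2) = 279.7

279.7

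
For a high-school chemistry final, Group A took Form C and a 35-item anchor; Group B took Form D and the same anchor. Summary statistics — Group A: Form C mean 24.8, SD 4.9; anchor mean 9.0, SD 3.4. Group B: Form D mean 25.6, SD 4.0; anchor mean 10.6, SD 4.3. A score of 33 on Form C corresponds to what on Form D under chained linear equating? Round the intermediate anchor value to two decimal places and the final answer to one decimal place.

Form C → anchor (Group A): v = (3.4/4.9)(33 − 24.8) + 9.0 = 14.69
anchor → Form D (Group B): y = (4.0/4.3)(14.69 − 10.6) + 25.6 = 29.4

29.4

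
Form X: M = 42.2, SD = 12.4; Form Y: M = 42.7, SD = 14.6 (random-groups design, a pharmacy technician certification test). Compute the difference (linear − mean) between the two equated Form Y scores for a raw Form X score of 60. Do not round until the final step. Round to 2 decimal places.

Mean-equated: 60 + (42.7 − 42.2) = 60.50
Linear-equated: (14.6/12.4)(60 − 42.2) + 42.7 = 63.658
Difference = 63.658 − 60.50 = 3.16

3.16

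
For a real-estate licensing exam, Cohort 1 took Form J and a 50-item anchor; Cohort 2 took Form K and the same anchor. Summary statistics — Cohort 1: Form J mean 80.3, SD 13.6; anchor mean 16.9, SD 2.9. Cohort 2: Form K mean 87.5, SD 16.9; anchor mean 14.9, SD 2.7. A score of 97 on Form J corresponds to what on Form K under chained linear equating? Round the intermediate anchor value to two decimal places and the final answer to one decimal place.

122.3

Form J → anchor (Cohort 1): v = (2.9/13.6)(97 − 80.3) + 16.9 = 20.46
anchor → Form K (Cohort 2): y = (16.9/2.7)(20.46 − 14.9) + 87.5 = 122.3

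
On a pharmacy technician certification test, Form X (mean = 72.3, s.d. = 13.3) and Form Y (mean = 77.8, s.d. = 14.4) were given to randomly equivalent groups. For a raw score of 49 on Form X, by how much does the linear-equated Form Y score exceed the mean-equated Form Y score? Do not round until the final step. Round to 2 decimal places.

Mean-equated: 49 + (77.8 − 72.3) = 54.50
Linear-equated: (14.4/13.3)(49 − 72.3) + 77.8 = 52.573
Difference = 52.573 − 54.50 = -1.93

-1.93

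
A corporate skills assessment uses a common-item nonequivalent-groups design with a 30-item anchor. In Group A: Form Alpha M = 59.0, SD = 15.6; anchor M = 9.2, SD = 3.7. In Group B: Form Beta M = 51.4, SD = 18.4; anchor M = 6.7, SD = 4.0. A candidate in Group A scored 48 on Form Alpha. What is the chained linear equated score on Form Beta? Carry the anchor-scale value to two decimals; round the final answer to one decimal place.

Form Alpha → anchor (Group A): v = (3.7/15.6)(48 − 59.0) + 9.2 = 6.59
anchor → Form Beta (Group B): y = (18.4/4.0)(6.59 − 6.7) + 51.4 = 50.9

50.9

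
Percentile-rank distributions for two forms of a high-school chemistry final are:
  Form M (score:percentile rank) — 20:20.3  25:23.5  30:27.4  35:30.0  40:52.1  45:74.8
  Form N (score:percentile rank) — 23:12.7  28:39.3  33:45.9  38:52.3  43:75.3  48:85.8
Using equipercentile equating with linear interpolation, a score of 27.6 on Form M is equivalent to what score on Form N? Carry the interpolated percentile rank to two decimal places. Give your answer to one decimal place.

PR of 27.6 on Form M: 23.5 + (27.6 − 25)/(30 − 25) × (27.4 − 23.5) = 25.53
On Form N, PR 25.53 falls between score 23 (PR 12.7) and 28 (PR 39.3).
Interpolate: 23 + (25.53 − 12.7)/(39.3 − 12.7) × (28 − 23) = 25.4

25.4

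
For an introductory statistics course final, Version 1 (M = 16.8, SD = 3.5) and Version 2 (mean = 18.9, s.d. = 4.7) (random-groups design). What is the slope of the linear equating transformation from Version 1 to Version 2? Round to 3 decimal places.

1.343

A = SD_Y / SD_X = 4.7 / 3.5 = 1.343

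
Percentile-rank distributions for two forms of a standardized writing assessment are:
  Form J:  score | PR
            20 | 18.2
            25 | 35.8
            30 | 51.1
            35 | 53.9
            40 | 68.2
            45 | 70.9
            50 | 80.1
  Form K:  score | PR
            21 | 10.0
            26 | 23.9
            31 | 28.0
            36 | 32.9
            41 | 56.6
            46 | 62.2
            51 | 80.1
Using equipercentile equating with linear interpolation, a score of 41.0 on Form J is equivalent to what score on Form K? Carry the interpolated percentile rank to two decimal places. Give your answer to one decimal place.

47.8

PR of 41.0 on Form J: 68.2 + (41.0 − 40)/(45 − 40) × (70.9 − 68.2) = 68.74
On Form K, PR 68.74 falls between score 46 (PR 62.2) and 51 (PR 80.1).
Interpolate: 46 + (68.74 − 62.2)/(80.1 − 62.2) × (51 − 46) = 47.8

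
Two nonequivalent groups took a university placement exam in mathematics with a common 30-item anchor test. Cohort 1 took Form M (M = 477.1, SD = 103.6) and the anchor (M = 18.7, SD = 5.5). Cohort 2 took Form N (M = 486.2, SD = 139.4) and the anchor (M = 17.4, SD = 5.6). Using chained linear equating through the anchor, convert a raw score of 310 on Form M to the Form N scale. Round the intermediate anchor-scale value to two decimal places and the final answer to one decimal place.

297.8

Form M → anchor (Cohort 1): v = (5.5/103.6)(310 − 477.1) + 18.7 = 9.83
anchor → Form N (Cohort 2): y = (139.4/5.6)(9.83 − 17.4) + 486.2 = 297.8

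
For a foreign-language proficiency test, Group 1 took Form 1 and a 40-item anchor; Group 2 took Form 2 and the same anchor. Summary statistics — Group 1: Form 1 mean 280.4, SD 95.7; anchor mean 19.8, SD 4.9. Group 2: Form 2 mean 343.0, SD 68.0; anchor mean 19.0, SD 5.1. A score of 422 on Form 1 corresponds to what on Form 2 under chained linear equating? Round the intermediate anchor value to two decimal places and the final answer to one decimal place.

450.3

Form 1 → anchor (Group 1): v = (4.9/95.7)(422 − 280.4) + 19.8 = 27.05
anchor → Form 2 (Group 2): y = (68.0/5.1)(27.05 − 19.0) + 343.0 = 450.3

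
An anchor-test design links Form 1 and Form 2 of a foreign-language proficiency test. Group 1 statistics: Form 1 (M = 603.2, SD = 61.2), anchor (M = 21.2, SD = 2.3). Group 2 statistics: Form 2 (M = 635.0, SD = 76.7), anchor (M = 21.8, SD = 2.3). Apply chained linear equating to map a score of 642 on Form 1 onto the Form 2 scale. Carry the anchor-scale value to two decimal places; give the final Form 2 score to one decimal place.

663.7

Form 1 → anchor (Group 1): v = (2.3/61.2)(642 − 603.2) + 21.2 = 22.66
anchor → Form 2 (Group 2): y = (76.7/2.3)(22.66 − 21.8) + 635.0 = 663.7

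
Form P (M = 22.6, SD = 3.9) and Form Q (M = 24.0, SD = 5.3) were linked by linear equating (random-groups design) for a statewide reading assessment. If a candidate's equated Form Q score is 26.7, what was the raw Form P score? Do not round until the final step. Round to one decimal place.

24.6

Invert y = (SD_Y/SD_X)(x − M_X) + M_Y:
x = (SD_X/SD_Y)(y − M_Y) + M_X = (3.9/5.3)(26.7 − 24.0) + 22.6
x = 0.735849 × 2.700 + 22.6 = 24.6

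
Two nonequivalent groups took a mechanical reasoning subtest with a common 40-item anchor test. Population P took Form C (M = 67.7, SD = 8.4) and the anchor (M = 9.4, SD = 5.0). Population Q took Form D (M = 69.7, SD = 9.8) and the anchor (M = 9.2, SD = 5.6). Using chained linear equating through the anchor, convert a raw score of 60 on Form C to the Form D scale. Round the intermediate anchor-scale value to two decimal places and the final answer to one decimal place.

Form C → anchor (Population P): v = (5.0/8.4)(60 − 67.7) + 9.4 = 4.82
anchor → Form D (Population Q): y = (9.8/5.6)(4.82 − 9.2) + 69.7 = 62.0

62.0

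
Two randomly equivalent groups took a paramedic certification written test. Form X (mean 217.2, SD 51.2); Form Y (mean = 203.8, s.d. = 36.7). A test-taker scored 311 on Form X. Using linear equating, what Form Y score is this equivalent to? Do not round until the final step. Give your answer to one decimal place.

Linear equating: y = (SD_Y/SD_X)(x − M_X) + M_Y
y = (36.7/51.2)(311 − 217.2) + 203.8
y = 0.716797 × 93.8 + 203.8 = 67.2355 + 203.8 = 271.0

271.0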